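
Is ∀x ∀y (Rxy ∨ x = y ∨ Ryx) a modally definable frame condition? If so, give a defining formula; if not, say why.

Any modally definable frame class is closed under disjoint unions.
Take 4 disjoint single-world reflexive frames: each is trivially connected, but their disjoint union has 4 worlds with no edge between distinct components, so it is not connected.
So the class is not modally definable.

Not definable by any modal formula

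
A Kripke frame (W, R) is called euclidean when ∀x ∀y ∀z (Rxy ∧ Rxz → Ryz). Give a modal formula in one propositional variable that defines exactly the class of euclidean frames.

A defining formula is ◇s → □◇s (the 5 axiom).
Suppose ◇s→□◇s is valid. Take Rxy, Rxz and set V(s)={y}. Then ◇s at x, so □◇s at x, so ◇s at z, so some w with Rzw has s; w=y, i.e. Rzy. By symmetry of the argument, Ryz.

◇s → □◇s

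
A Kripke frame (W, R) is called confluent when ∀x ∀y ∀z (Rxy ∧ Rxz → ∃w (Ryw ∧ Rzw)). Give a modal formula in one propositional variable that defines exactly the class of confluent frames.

This is convergence; the standard corresponding axiom is .2: ◇□r → □◇r.
Suppose ◇□r→□◇r is valid. Take Rxy, Rxz and set V(r)={w : Ryw}. Then □r at y so ◇□r at x, so □◇r at x, so ◇r at z, giving w with Rzw and Ryw.

◇□r → □◇r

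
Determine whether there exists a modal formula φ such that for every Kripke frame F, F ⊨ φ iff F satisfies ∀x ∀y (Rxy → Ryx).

Yes — defined by q → □◇q

This is a Sahlqvist condition; the B axiom q → □◇q defines it.
Suppose q→□◇q is valid. Take Rxy and set V(q)={x}. Then q at x, so □◇q at x, so ◇q at y, so some z with Ryz has q; z=x, i.e. Ryx.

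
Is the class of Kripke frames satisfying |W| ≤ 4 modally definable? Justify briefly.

Not modally definable

Modal frame validity is preserved under disjoint unions.
Any modal formula valid on each of 5 disjoint one-world frames is valid on their disjoint union (validity is preserved under disjoint unions). Each one-world frame has |W|=1≤4, but the union has |W|=5.
Hence having at most 4 worlds is not modally definable.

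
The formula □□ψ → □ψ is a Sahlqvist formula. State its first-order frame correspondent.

density: ∀x ∀y (Rxy → ∃z (Rxz ∧ Rzy))

Suppose □□ψ→□ψ is valid. Take Rxy and set V(ψ)={w : xR²w}. Then □□ψ at x, so □ψ at x, so ψ at y, i.e. ∃z(Rxz∧Rzy).
The converse is a direct semantic check.
Frame condition: ∀x ∀y (Rxy → ∃z (Rxz ∧ Rzy)).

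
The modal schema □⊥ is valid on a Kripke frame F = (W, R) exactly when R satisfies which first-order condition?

□⊥ is valid iff no world has any successor (otherwise □⊥ fails at any world with one).

emptiness of R: ∀x ∀y ¬Rxy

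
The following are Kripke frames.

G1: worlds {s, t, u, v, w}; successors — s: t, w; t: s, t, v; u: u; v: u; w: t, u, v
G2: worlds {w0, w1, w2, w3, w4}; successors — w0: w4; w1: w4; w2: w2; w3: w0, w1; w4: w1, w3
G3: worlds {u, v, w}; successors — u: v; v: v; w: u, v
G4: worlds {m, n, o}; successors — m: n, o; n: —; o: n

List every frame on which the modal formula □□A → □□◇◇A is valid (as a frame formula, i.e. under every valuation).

Frame correspondent (Sahlqvist): ∀x ∀z (xR²z → ∃w (xR²w ∧ zR²w)) — i.e. a generalized confluence (Geach) condition.
G1: condition met.
G2: fails — w0R²w3 but no w with w0R²w and w3R²w.
G3: condition met.
G4: fails — mR²n but no w with mR²w and nR²w.

G1, G3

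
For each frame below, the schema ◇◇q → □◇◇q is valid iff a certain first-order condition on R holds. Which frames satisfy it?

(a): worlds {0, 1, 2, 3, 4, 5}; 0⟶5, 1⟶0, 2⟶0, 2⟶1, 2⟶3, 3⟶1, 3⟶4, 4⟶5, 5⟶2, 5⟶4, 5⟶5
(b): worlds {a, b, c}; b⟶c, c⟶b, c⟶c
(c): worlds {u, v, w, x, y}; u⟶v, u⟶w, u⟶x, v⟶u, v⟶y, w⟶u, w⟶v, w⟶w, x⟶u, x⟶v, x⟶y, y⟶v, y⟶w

(b)

Frame correspondent (Sahlqvist): ∀x ∀y ∀z ((xR²y ∧ xRz) → ∃w (y = w ∧ zR²w)) — i.e. a generalized confluence (Geach) condition.
(a): fails — 2R²0, 2R0 but no w with 0=w and 0R²w.
(b): condition met.
(c): fails — uR²u, uRv but no t with u=t and vR²t.
Valid on: (b).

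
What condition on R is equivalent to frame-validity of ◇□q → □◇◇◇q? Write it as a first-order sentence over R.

This is a Sahlqvist (Geach-type) schema ◇^1□^1q → □^1◇^3q.
Minimal-valuation argument: fix x; take any y with xR^1y and any z with xR^1z. Set V(q) to the set of worlds R-reachable from y in exactly 1 step. Then □^1q holds at y, so the antecedent holds at x; validity forces ◇^3q at z, giving a w with zR^3w and yR^1w.
First-order correspondent: ∀x ∀y ∀z ((xRy ∧ xRz) → ∃w (yRw ∧ zR³w)).

∀x ∀y ∀z ((xRy ∧ xRz) → ∃w (yRw ∧ zR³w))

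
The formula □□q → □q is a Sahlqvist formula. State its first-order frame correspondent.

Suppose □□q→□q is valid. Take Rxy and set V(q)={w : xR²w}. Then □□q at x, so □q at x, so q at y, i.e. ∃z(Rxz∧Rzy).
The converse is a direct semantic check.
So the correspondent is density.

Density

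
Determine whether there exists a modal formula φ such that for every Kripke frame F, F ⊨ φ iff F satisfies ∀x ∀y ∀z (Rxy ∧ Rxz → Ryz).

Definable; ◇q → □◇q defines it

The condition is the Euclidean property. A defining modal formula is ◇q → □◇q.
Suppose ◇q→□◇q is valid. Take Rxy, Rxz and set V(q)={y}. Then ◇q at x, so □◇q at x, so ◇q at z, so some w with Rzw has q; w=y, i.e. Rzy. By symmetry of the argument, Ryz.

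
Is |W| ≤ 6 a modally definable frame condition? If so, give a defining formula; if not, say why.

Not modally definable

If a class were modally definable it would be closed under disjoint unions (Goldblatt–Thomason).
Any modal formula valid on each of 7 disjoint one-world frames is valid on their disjoint union (validity is preserved under disjoint unions). Each one-world frame has |W|=1≤6, but the union has |W|=7.
So the class is not modally definable.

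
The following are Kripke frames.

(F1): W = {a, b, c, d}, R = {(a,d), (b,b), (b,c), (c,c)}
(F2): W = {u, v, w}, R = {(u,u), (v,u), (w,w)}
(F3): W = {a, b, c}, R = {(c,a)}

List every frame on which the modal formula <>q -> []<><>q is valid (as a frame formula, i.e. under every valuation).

(F2)

Frame correspondent (Sahlqvist): forall x forall y forall z ((xRy & xRz) -> exists w (y = w & z R^2 w)) — i.e. a generalized confluence (Geach) condition.
(F1): fails — aRd, aRd but no w with d=w and dR²w.
(F2): condition met.
(F3): fails — cRa, cRa but no w with a=w and aR²w.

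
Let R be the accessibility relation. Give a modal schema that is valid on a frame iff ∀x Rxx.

□r → r

This is reflexivity; the standard corresponding axiom is T: □r → r.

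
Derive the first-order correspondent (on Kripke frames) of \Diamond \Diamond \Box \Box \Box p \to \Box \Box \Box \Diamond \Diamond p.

This is a Sahlqvist (Geach-type) schema ◇^2□^3p → □^3◇^2p.
Minimal-valuation argument: fix x; take any y with xR^2y and any z with xR^3z. Set V(p) to the set of worlds R-reachable from y in exactly 3 steps. Then □^3p holds at y, so the antecedent holds at x; validity forces ◇^2p at z, giving a w with zR^2w and yR^3w.
First-order correspondent: \forall x \forall y \forall z ((x R^2 y \wedge x R^3 z) \to \exists w (y R^3 w \wedge z R^2 w)).

\forall x \forall y \forall z ((x R^2 y \wedge x R^3 z) \to \exists w (y R^3 w \wedge z R^2 w))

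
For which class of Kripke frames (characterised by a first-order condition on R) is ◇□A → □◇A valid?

convergence

Suppose ◇□A→□◇A is valid. Take Rxy, Rxz and set V(A)={w : Ryw}. Then □A at y so ◇□A at x, so □◇A at x, so ◇A at z, giving w with Rzw and Ryw.
The converse is a direct semantic check.
So the correspondent is convergence.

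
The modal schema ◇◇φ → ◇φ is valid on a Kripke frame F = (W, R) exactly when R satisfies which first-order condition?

Transitivity

Replacing φ by ¬φ and contraposing gives the equivalent schema □φ → □□φ.
Suppose □φ→□□φ is valid. Take Rxy, Ryz and set V(φ)={w : Rxw}. Then □φ at x, so □□φ at x, so □φ at y, so φ at z, i.e. Rxz.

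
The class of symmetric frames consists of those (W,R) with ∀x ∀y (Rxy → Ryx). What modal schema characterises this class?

q → □◇q

The condition is symmetry. The B schema q → □◇q defines it.
Suppose q→□◇q is valid. Take Rxy and set V(q)={x}. Then q at x, so □◇q at x, so ◇q at y, so some z with Ryz has q; z=x, i.e. Ryx.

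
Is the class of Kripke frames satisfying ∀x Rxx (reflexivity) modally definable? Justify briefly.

Yes — defined by □p → p

The condition is reflexivity. A defining modal formula is □p → p.
Suppose □p→p is valid. At any x set V(p)={w : Rxw}. Then □p holds at x, so p holds at x, i.e. Rxx.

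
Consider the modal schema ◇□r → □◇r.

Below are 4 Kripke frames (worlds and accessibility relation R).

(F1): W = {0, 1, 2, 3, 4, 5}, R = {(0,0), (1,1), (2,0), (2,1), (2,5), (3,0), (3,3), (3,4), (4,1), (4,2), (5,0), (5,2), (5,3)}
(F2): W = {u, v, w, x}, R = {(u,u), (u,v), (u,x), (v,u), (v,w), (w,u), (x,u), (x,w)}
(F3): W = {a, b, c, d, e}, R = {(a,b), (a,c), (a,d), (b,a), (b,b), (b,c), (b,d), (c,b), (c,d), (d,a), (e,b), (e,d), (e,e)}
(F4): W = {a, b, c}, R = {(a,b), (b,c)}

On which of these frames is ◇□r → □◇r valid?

(F2)

This is the axiom for convergence; its first-order frame correspondent is ∀x ∀y ∀z (Rxy ∧ Rxz → ∃w (Ryw ∧ Rzw)).
(F1): fails — R25 and R21 but 5 and 1 have no common successor.
(F2): condition met.
(F3): fails — Rac and Rad but c and d have no common successor.
(F4): fails — Rbc and Rbc but c and c have no common successor.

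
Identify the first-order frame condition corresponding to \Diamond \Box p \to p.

Replacing p by ¬p and contraposing gives the equivalent schema p → □◇p.
Suppose p→□◇p is valid. Take Rxy and set V(p)={x}. Then p at x, so □◇p at x, so ◇p at y, so some z with Ryz has p; z=x, i.e. Ryx.
Conversely, any frame satisfying \forall x \forall y (Rxy \to Ryx) validates the schema.
Frame condition: \forall x \forall y (Rxy \to Ryx).

symmetry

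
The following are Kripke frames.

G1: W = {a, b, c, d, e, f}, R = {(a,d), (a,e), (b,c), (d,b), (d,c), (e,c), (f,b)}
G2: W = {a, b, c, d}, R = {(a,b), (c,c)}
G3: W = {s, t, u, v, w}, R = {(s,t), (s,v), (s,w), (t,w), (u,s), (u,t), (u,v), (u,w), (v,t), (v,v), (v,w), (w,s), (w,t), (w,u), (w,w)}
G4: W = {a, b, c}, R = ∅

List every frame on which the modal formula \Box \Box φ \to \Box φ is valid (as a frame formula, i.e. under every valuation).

This is the axiom for density; its first-order frame correspondent is \forall x \forall y (Rxy \to \exists z (Rxz \wedge Rzy)).
G1: fails — Rbc but no z with Rbz and Rzc.
G2: fails — Rab but no z with Raz and Rzb.
G3: holds.
G4: holds.
Valid on: G3, G4.

G3, G4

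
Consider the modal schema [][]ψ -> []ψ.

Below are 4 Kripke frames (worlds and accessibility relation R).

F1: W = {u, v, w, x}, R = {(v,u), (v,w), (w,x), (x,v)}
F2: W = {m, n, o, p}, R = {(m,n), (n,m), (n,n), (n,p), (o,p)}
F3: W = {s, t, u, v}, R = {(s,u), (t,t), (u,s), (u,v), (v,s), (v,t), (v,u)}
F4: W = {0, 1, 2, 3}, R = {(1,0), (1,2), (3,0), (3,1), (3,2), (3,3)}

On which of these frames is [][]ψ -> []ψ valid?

The schema corresponds to density: forall x forall y (Rxy -> exists z (Rxz & Rzy)).
F1: fails — Rvu but no z with Rvz and Rzu.
F2: fails — Rop but no z with Roz and Rzp.
F3: fails — Ruv but no z with Ruz and Rzv.
F4: fails — R10 but no z with R1z and Rz0.

none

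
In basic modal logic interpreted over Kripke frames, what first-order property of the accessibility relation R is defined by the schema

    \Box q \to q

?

reflexivity

This is the T axiom.
It corresponds to reflexivity: \forall x Rxx.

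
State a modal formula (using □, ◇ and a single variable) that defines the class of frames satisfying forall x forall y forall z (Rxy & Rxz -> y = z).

◇q → □q

A defining formula is ◇q → □q (the CD axiom).
Suppose ◇q→□q is valid. Take Rxy, Rxz and set V(q)={y}. Then ◇q at x, so □q at x, so q at z, i.e. z=y.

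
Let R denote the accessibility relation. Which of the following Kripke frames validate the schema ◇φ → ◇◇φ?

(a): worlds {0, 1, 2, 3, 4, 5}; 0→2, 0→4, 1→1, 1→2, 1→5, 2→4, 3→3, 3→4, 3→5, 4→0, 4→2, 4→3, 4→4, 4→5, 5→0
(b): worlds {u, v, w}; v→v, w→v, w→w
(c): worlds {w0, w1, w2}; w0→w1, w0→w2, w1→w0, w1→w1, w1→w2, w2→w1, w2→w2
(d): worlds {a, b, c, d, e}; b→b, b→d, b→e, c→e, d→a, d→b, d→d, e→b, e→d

The schema corresponds to a generalized confluence (Geach) condition: ∀x ∀y (xRy → ∃w (y = w ∧ xR²w)).
(a): fails — 5R0 but no w with 0=w and 5R²w.
(b): ✓.
(c): ✓.
(d): fails — cRe but no w with e=w and cR²w.
Valid on: (b), (c).

(b), (c)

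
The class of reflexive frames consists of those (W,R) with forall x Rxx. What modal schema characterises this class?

This is reflexivity; the standard corresponding axiom is T: □q → q.
Suppose □q→q is valid. At any x set V(q)={w : Rxw}. Then □q holds at x, so q holds at x, i.e. Rxx.

□q → q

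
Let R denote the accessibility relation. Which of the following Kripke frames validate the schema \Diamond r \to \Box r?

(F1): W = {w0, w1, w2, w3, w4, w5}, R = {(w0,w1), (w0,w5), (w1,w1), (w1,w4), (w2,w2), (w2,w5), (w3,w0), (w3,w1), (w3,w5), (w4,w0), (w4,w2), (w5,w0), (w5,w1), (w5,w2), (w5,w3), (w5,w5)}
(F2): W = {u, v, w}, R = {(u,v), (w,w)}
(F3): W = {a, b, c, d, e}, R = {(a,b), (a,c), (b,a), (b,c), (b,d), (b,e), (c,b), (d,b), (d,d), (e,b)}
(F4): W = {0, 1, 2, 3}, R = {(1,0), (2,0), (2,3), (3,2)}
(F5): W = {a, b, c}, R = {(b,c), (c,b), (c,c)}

(F2)

The schema corresponds to partial functionality: \forall x \forall y \forall z (Rxy \wedge Rxz \to y = z).
(F1): fails — w0 sees both w1 and w5.
(F2): holds.
(F3): fails — a sees both b and c.
(F4): fails — 2 sees both 0 and 3.
(F5): fails — c sees both b and c.
Valid on: (F2).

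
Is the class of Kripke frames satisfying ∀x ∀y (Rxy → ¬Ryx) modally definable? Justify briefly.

Modal frame validity is preserved under surjective bounded morphisms.
The 3-cycle (worlds w0,w1,w2 with w0→w1→w2→w0) is asymmetric. Mapping every world to a single reflexive point • is a surjective bounded morphism, and the reflexive point is not asymmetric (R•• but asymmetry requires ¬R••).
So no modal formula (or set of formulas) defines exactly the asymmetric frames.

No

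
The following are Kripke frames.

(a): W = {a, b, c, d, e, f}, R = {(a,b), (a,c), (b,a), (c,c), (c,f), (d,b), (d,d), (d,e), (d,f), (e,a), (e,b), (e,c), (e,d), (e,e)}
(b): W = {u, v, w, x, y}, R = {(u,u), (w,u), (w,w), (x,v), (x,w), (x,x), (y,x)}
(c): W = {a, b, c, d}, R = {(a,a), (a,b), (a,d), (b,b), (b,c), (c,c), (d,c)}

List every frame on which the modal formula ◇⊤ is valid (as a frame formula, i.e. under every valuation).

This is the axiom for seriality; its first-order frame correspondent is ∀x ∃y Rxy.
(a): fails — world f has no successor.
(b): fails — world v has no successor.
(c): condition met.
Valid on: (c).

(c)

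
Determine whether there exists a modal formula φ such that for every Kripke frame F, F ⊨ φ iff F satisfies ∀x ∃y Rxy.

Yes: it is seriality, defined by the D schema □q → ◇q.
Suppose □q→◇q is valid. At any x set V(q)=W. Then □q at x, so ◇q at x, so x has a successor.

Definable; □q → ◇q defines it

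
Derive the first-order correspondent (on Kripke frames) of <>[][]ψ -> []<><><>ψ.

This is a Sahlqvist (Geach-type) schema ◇^1□^2ψ → □^1◇^3ψ.
First-order correspondent: forall x forall y forall z ((xRy & xRz) -> exists w (y R^2 w & z R^3 w)).

forall x forall y forall z ((xRy & xRz) -> exists w (y R^2 w & z R^3 w))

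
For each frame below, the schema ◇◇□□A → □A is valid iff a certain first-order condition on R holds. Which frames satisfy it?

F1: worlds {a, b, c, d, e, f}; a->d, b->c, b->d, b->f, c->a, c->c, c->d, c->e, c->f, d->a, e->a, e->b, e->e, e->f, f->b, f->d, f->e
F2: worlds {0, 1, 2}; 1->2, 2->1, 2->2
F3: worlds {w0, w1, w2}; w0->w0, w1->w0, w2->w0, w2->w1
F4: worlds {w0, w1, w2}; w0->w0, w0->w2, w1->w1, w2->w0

F2, F4

This is the axiom for a generalized confluence (Geach) condition; its first-order frame correspondent is ∀x ∀y ∀z ((xR²y ∧ xRz) → ∃w (yR²w ∧ z = w)).
F1: fails — aR²a, aRd but no w with aR²w and d=w.
F2: ✓.
F3: fails — w2R²w0, w2Rw1 but no w with w0R²w and w1=w.
F4: ✓.
Valid on: F2, F4.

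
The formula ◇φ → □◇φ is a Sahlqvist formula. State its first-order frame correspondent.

Suppose ◇φ→□◇φ is valid. Take Rxy, Rxz and set V(φ)={y}. Then ◇φ at x, so □◇φ at x, so ◇φ at z, so some w with Rzw has φ; w=y, i.e. Rzy. By symmetry of the argument, Ryz.

The Euclidean property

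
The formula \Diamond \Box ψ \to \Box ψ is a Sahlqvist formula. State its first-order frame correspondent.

the Euclidean property

This schema is equivalent to the 5 axiom ◇ψ → □◇ψ.
Its frame correspondent is the Euclidean property — \forall x \forall y \forall z (Rxy \wedge Rxz \to Ryz).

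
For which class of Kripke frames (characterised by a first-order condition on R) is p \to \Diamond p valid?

Equivalently (dual form): □p → p.
Suppose □p→p is valid. At any x set V(p)={w : Rxw}. Then □p holds at x, so p holds at x, i.e. Rxx.
The converse is a direct semantic check.
Frame condition: \forall x Rxx.

Reflexivity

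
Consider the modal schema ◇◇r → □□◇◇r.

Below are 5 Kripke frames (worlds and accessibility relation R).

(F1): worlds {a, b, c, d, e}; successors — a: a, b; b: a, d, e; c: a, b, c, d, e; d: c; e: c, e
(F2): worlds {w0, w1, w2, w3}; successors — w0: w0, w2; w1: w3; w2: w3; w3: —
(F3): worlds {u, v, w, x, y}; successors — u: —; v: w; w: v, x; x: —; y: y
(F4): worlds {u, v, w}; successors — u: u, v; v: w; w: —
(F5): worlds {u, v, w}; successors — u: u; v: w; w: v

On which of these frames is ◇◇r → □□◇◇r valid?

(F5)

This is the axiom for a generalized confluence (Geach) condition; its first-order frame correspondent is ∀x ∀y ∀z ((xR²y ∧ xR²z) → ∃w (y = w ∧ zR²w)).
(F1): fails — aR²d, aR²b but no w with d=w and bR²w.
(F2): fails — w0R²w0, w0R²w2 but no w with w0=w and w2R²w.
(F3): fails — vR²v, vR²x but no t with v=t and xR²t.
(F4): fails — uR²u, uR²v but no t with u=t and vR²t.
(F5): ✓.
Valid on: (F5).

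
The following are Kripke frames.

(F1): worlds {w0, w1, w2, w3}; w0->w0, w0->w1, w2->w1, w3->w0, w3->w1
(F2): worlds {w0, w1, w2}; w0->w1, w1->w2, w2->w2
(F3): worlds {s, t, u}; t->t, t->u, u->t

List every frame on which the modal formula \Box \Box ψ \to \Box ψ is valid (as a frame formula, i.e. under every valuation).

(F3)

Frame correspondent (Sahlqvist): \forall x \forall y (Rxy \to \exists z (Rxz \wedge Rzy)) — i.e. density.
(F1): fails — Rw2w1 but no z with Rw2z and Rzw1.
(F2): fails — Rw0w1 but no z with Rw0z and Rzw1.
(F3): ✓.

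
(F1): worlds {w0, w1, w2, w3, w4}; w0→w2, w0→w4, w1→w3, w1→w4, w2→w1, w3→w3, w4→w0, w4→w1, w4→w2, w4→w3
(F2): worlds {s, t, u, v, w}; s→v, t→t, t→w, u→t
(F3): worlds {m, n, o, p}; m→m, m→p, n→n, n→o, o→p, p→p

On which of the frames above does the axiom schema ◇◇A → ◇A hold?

none

The schema corresponds to transitivity: ∀x ∀y ∀z (Rxy ∧ Ryz → Rxz).
(F1): fails — Rw0w4 and Rw4w1 but not Rw0w1.
(F2): fails — Rut and Rtw but not Ruw.
(F3): fails — Rno and Rop but not Rnp.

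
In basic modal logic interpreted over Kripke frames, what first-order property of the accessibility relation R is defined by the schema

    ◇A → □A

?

partial functionality

Suppose ◇A→□A is valid. Take Rxy, Rxz and set V(A)={y}. Then ◇A at x, so □A at x, so A at z, i.e. z=y.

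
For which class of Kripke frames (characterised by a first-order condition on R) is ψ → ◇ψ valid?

reflexivity: ∀x Rxx

This schema is equivalent to the T axiom □ψ → ψ.
Its frame correspondent is reflexivity — ∀x Rxx.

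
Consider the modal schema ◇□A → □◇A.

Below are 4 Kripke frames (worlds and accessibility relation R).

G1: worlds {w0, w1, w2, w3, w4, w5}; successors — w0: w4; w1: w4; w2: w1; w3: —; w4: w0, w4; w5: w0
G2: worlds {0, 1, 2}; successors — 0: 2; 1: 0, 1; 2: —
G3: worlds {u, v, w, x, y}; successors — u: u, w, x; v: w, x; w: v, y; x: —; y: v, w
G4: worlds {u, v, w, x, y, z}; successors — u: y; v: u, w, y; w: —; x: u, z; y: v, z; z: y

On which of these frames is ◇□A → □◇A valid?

The schema corresponds to convergence: ∀x ∀y ∀z (Rxy ∧ Rxz → ∃w (Ryw ∧ Rzw)).
G1: holds.
G2: fails — R02 and R02 but 2 and 2 have no common successor.
G3: fails — Ruw and Ruu but w and u have no common successor.
G4: fails — Rvw and Rvw but w and w have no common successor.

G1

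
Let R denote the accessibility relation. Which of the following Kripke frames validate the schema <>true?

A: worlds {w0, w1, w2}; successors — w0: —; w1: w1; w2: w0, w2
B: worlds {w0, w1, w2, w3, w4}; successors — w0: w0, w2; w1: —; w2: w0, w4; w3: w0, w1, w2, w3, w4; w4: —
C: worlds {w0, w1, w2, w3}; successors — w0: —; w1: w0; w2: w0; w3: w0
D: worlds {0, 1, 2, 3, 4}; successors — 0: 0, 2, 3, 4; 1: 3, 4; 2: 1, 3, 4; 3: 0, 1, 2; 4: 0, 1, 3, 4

D

Frame correspondent (Sahlqvist): forall x exists y Rxy — i.e. seriality.
A: fails — world w0 has no successor.
B: fails — world w1 has no successor.
C: fails — world w0 has no successor.
D: satisfies the condition.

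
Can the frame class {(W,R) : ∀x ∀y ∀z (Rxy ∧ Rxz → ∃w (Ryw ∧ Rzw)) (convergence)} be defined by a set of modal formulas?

Definable; ◇□q → □◇q defines it

Yes: it is convergence, defined by the .2 schema ◇□q → □◇q.
Suppose ◇□q→□◇q is valid. Take Rxy, Rxz and set V(q)={w : Ryw}. Then □q at y so ◇□q at x, so □◇q at x, so ◇q at z, giving w with Rzw and Ryw.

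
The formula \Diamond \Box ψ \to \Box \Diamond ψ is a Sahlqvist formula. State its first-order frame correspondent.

Suppose ◇□ψ→□◇ψ is valid. Take Rxy, Rxz and set V(ψ)={w : Ryw}. Then □ψ at y so ◇□ψ at x, so □◇ψ at x, so ◇ψ at z, giving w with Rzw and Ryw.
The converse is a direct semantic check.
Frame condition: \forall x \forall y \forall z (Rxy \wedge Rxz \to \exists w (Ryw \wedge Rzw)).

convergence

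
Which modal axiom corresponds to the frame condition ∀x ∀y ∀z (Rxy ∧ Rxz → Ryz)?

◇r → □◇r

A defining formula is ◇r → □◇r (the 5 axiom).
Suppose ◇r→□◇r is valid. Take Rxy, Rxz and set V(r)={y}. Then ◇r at x, so □◇r at x, so ◇r at z, so some w with Rzw has r; w=y, i.e. Rzy. By symmetry of the argument, Ryz.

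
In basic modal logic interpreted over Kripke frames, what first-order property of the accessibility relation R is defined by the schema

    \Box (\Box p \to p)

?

Suppose □(□p→p) is valid. Take Rxy and set V(p)={w : Ryw}. Then at y, □p holds; since □(□p→p) at x, □p→p at y, so p at y, i.e. Ryy.
The converse is a direct semantic check.
So the correspondent is shift-reflexivity.

Shift-reflexivity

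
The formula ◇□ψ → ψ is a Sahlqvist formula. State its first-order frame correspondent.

symmetry

This is frame-equivalent to ψ → □◇ψ (substitute ¬ψ for ψ and contrapose).
Suppose ψ→□◇ψ is valid. Take Rxy and set V(ψ)={x}. Then ψ at x, so □◇ψ at x, so ◇ψ at y, so some z with Ryz has ψ; z=x, i.e. Ryx.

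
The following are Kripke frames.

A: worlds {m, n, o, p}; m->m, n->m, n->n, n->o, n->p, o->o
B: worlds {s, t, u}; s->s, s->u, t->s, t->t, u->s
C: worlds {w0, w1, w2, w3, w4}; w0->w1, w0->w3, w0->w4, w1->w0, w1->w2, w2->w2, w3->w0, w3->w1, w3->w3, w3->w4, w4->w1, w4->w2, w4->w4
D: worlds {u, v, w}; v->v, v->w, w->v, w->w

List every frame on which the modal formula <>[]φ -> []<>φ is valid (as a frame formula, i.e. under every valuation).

B, D

The schema corresponds to convergence: forall x forall y forall z (Rxy & Rxz -> exists w (Ryw & Rzw)).
A: fails — Rnn and Rnp but n and p have no common successor.
B: condition met.
C: fails — Rw1w2 and Rw1w0 but w2 and w0 have no common successor.
D: condition met.
Valid on: B, D.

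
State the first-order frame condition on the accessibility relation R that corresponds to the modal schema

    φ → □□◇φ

This is a Sahlqvist (Geach-type) schema ◇^0□^0φ → □^2◇^1φ.
Minimal-valuation argument: fix x; take any y with xR^0y and any z with xR^2z. Set V(φ) to the set of worlds R-reachable from y in exactly 0 steps. Then □^0φ holds at y, so the antecedent holds at x; validity forces ◇^1φ at z, giving a w with zR^1w and yR^0w.
First-order correspondent: ∀x ∀z (xR²z → ∃w (x = w ∧ zRw)).

∀x ∀z (xR²z → ∃w (x = w ∧ zRw))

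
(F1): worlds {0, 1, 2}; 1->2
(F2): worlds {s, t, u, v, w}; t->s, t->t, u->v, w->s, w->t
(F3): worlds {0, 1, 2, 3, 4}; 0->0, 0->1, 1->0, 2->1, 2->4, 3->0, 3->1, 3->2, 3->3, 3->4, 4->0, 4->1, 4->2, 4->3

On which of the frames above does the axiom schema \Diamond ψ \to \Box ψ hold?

Frame correspondent (Sahlqvist): \forall x \forall y \forall z (Rxy \wedge Rxz \to y = z) — i.e. partial functionality.
(F1): satisfies the condition.
(F2): fails — t sees both s and t.
(F3): fails — 0 sees both 0 and 1.
Valid on: (F1).

(F1)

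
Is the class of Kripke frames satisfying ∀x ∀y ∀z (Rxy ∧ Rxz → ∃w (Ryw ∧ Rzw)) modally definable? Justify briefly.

Yes: it is convergence, defined by the .2 schema ◇□q → □◇q.
Suppose ◇□q→□◇q is valid. Take Rxy, Rxz and set V(q)={w : Ryw}. Then □q at y so ◇□q at x, so □◇q at x, so ◇q at z, giving w with Rzw and Ryw.

Yes, by ◇□q → □◇q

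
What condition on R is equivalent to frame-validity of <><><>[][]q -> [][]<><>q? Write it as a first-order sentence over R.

This is a Sahlqvist (Geach-type) schema ◇^3□^2q → □^2◇^2q.
Minimal-valuation argument: fix x; take any y with xR^3y and any z with xR^2z. Set V(q) to the set of worlds R-reachable from y in exactly 2 steps. Then □^2q holds at y, so the antecedent holds at x; validity forces ◇^2q at z, giving a w with zR^2w and yR^2w.
First-order correspondent: forall x forall y forall z ((x R^3 y & x R^2 z) -> exists w (y R^2 w & z R^2 w)).

forall x forall y forall z ((x R^3 y & x R^2 z) -> exists w (y R^2 w & z R^2 w))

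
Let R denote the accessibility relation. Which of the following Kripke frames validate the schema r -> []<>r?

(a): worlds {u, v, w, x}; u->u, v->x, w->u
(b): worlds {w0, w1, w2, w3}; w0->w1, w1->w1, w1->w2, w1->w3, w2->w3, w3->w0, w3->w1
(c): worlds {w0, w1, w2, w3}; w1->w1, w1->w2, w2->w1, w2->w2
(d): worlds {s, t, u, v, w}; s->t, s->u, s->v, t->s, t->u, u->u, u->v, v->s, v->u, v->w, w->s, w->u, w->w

Frame correspondent (Sahlqvist): forall x forall y (Rxy -> Ryx) — i.e. symmetry.
(a): fails — Rvx but not Rxv.
(b): fails — Rw1w2 but not Rw2w1.
(c): condition met.
(d): fails — Rwu but not Ruw.

(c)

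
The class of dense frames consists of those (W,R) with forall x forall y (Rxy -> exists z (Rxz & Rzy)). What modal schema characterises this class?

This is density; the standard corresponding axiom is C4: □□s → □s.
Suppose □□s→□s is valid. Take Rxy and set V(s)={w : xR²w}. Then □□s at x, so □s at x, so s at y, i.e. ∃z(Rxz∧Rzy).

□□s → □s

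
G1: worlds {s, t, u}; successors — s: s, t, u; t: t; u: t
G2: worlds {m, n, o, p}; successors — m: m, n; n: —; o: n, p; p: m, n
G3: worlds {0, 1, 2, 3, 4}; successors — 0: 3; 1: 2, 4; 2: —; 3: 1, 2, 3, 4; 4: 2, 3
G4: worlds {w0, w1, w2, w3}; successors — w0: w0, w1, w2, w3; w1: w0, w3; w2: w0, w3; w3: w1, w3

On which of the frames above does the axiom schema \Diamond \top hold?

This is the axiom for seriality; its first-order frame correspondent is \forall x \exists y Rxy.
G1: holds.
G2: fails — world n has no successor.
G3: fails — world 2 has no successor.
G4: holds.
Valid on: G1, G4.

G1, G4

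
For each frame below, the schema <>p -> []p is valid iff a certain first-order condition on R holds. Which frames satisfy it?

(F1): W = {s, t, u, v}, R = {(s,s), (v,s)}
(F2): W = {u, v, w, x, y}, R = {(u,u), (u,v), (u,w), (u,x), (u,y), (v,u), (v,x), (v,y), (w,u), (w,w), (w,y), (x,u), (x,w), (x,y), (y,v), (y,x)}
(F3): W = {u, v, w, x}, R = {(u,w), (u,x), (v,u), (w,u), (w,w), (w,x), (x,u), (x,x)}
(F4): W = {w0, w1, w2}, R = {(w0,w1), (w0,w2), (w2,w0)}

Frame correspondent (Sahlqvist): forall x forall y forall z (Rxy & Rxz -> y = z) — i.e. partial functionality.
(F1): satisfies the condition.
(F2): fails — u sees both u and v.
(F3): fails — u sees both w and x.
(F4): fails — w0 sees both w1 and w2.

(F1)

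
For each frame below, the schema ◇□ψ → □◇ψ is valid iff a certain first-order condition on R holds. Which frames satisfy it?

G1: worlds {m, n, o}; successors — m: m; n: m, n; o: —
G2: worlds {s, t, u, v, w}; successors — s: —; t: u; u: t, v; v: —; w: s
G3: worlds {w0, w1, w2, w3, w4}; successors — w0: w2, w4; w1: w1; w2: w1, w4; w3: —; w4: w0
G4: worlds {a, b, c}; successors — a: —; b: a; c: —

The schema corresponds to convergence: ∀x ∀y ∀z (Rxy ∧ Rxz → ∃w (Ryw ∧ Rzw)).
G1: holds.
G2: fails — Ruv and Ruv but v and v have no common successor.
G3: fails — Rw0w4 and Rw0w2 but w4 and w2 have no common successor.
G4: fails — Rba and Rba but a and a have no common successor.

G1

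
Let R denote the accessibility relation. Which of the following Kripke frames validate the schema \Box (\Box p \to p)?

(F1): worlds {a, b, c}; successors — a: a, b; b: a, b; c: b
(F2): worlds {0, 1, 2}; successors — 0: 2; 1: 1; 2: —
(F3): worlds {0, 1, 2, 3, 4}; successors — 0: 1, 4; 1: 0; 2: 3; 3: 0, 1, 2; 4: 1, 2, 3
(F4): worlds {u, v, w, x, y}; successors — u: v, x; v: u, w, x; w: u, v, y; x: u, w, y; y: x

The schema corresponds to shift-reflexivity: \forall x \forall y (Rxy \to Ryy).
(F1): condition met.
(F2): fails — R02 but not R22.
(F3): fails — R10 but not R00.
(F4): fails — Ruv but not Rvv.
Valid on: (F1).

(F1)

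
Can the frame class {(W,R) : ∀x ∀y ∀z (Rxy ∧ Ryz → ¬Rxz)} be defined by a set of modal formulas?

No

Any modally definable frame class is closed under surjective bounded morphisms.
The 3-cycle (worlds a,b,c with a→b→c→a) is intransitive. Mapping every world to a single reflexive point • is a surjective bounded morphism; the reflexive point is not intransitive (R••∧R•• but R••).
Hence intransitivity is not modally definable.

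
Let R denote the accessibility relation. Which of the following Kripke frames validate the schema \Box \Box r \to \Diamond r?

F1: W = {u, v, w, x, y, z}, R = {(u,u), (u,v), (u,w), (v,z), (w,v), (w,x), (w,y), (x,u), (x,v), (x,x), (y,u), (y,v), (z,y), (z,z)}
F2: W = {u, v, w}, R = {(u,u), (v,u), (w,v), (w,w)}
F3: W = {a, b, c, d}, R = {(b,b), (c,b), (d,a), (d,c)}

This is the axiom for a generalized confluence (Geach) condition; its first-order frame correspondent is \forall x \exists w (x R^2 w \wedge xRw).
F1: condition met.
F2: condition met.
F3: fails — at a but no w with aR²w and aRw.

F1, F2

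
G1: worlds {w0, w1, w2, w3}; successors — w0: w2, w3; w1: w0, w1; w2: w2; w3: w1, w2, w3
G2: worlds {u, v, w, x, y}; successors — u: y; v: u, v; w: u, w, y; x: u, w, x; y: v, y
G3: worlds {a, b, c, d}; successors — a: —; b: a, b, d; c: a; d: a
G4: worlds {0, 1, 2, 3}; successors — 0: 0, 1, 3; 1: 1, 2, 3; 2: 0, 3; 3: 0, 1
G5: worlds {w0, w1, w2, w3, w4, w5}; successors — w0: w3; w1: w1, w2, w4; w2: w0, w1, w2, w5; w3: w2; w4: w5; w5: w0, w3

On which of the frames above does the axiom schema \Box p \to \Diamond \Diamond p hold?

This is the axiom for a generalized confluence (Geach) condition; its first-order frame correspondent is \forall x \exists w (xRw \wedge x R^2 w).
G1: ✓.
G2: ✓.
G3: fails — at a but no w with aRw and aR²w.
G4: ✓.
G5: fails — at w0 but no w with w0Rw and w0R²w.
Valid on: G1, G2, G4.

G1, G2, G4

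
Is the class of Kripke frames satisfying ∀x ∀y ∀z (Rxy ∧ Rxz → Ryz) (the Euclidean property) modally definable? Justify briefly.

Yes, by ◇p → □◇p

Yes: it is the Euclidean property, defined by the 5 schema ◇p → □◇p.
Suppose ◇p→□◇p is valid. Take Rxy, Rxz and set V(p)={y}. Then ◇p at x, so □◇p at x, so ◇p at z, so some w with Rzw has p; w=y, i.e. Rzy. By symmetry of the argument, Ryz.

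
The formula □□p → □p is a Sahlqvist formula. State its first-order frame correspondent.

density

This schema is the C4 axiom.
It corresponds to density: ∀x ∀y (Rxy → ∃z (Rxz ∧ Rzy)).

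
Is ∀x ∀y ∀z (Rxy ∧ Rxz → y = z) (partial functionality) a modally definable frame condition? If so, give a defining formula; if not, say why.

Definable; ◇p → □p defines it

This is a Sahlqvist condition; the CD axiom ◇p → □p defines it.
Suppose ◇p→□p is valid. Take Rxy, Rxz and set V(p)={y}. Then ◇p at x, so □p at x, so p at z, i.e. z=y.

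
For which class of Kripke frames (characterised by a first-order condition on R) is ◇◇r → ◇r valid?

Equivalently (dual form): □r → □□r.
Suppose □r→□□r is valid. Take Rxy, Ryz and set V(r)={w : Rxw}. Then □r at x, so □□r at x, so □r at y, so r at z, i.e. Rxz.
Conversely, any frame satisfying ∀x ∀y ∀z (Rxy ∧ Ryz → Rxz) validates the schema.
So the correspondent is transitivity.

transitivity: ∀x ∀y ∀z (Rxy ∧ Ryz → Rxz)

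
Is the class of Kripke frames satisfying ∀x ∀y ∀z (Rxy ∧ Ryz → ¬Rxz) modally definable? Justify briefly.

Not modally definable

If a class were modally definable it would be closed under surjective bounded morphisms (Goldblatt–Thomason).
The 5-cycle (worlds w0,w1,w2,w3,w4 with w0→w1→w2→w3→w4→w0) is intransitive. Mapping every world to a single reflexive point • is a surjective bounded morphism; the reflexive point is not intransitive (R••∧R•• but R••).
So the class is not modally definable.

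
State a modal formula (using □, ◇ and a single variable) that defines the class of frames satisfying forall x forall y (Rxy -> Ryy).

□(□s → s)

The condition is shift-reflexivity. The T□ schema □(□s → s) defines it.
Suppose □(□s→s) is valid. Take Rxy and set V(s)={w : Ryw}. Then at y, □s holds; since □(□s→s) at x, □s→s at y, so s at y, i.e. Ryy.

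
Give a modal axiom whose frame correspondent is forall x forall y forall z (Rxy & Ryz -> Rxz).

The condition is transitivity. The 4 schema □s → □□s defines it.

□s → □□s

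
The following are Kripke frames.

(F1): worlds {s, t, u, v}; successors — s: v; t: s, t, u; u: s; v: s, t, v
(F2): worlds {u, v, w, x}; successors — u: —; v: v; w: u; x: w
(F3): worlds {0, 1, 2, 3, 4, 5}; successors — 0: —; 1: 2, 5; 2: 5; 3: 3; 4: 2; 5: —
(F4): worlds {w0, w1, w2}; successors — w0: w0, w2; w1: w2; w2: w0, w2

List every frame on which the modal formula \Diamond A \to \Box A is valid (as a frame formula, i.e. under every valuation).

This is the axiom for partial functionality; its first-order frame correspondent is \forall x \forall y \forall z (Rxy \wedge Rxz \to y = z).
(F1): fails — t sees both s and t.
(F2): holds.
(F3): fails — 1 sees both 2 and 5.
(F4): fails — w0 sees both w0 and w2.
Valid on: (F2).

(F2)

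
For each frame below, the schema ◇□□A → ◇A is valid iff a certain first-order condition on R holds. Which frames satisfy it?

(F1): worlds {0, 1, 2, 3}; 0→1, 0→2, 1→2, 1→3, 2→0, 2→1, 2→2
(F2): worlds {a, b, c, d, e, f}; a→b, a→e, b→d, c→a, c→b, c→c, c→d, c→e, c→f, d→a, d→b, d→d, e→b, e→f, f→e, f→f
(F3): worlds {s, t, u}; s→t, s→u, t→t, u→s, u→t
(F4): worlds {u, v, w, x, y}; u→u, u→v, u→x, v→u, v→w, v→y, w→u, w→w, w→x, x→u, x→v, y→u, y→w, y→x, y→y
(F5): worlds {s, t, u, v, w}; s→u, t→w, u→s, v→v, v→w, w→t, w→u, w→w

Frame correspondent (Sahlqvist): ∀x ∀y (xRy → ∃w (yR²w ∧ xRw)) — i.e. a generalized confluence (Geach) condition.
(F1): fails — 1R3 but no w with 3R²w and 1Rw.
(F2): holds.
(F3): holds.
(F4): holds.
(F5): holds.
Valid on: (F2), (F3), (F4), (F5).

(F2), (F3), (F4), (F5)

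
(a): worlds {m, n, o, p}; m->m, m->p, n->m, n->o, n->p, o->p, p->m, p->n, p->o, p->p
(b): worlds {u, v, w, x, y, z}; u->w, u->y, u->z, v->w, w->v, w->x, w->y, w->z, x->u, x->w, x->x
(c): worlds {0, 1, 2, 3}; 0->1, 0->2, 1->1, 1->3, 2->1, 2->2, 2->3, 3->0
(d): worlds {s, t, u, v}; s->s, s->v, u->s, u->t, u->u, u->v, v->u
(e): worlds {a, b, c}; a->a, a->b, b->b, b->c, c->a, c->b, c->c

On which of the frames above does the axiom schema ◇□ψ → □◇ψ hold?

(a), (e)

This is the axiom for convergence; its first-order frame correspondent is ∀x ∀y ∀z (Rxy ∧ Rxz → ∃w (Ryw ∧ Rzw)).
(a): satisfies the condition.
(b): fails — Ruz and Ruz but z and z have no common successor.
(c): fails — R11 and R13 but 1 and 3 have no common successor.
(d): fails — Rsv and Rss but v and s have no common successor.
(e): satisfies the condition.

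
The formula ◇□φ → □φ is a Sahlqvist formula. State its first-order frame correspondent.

This is a form of the 5 axiom.
Its frame correspondent is the Euclidean property — ∀x ∀y ∀z (Rxy ∧ Rxz → Ryz).

The Euclidean property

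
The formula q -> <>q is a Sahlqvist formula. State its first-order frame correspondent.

reflexivity

Equivalently (dual form): □q → q.
Suppose □q→q is valid. At any x set V(q)={w : Rxw}. Then □q holds at x, so q holds at x, i.e. Rxx.
Conversely, on a frame with reflexivity the schema holds at every world under every valuation.
Frame condition: forall x Rxx.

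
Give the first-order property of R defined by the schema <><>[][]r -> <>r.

forall x forall y (x R^2 y -> exists w (y R^2 w & xRw))

This is a Sahlqvist (Geach-type) schema ◇^2□^2r → □^0◇^1r.
First-order correspondent: forall x forall y (x R^2 y -> exists w (y R^2 w & xRw)).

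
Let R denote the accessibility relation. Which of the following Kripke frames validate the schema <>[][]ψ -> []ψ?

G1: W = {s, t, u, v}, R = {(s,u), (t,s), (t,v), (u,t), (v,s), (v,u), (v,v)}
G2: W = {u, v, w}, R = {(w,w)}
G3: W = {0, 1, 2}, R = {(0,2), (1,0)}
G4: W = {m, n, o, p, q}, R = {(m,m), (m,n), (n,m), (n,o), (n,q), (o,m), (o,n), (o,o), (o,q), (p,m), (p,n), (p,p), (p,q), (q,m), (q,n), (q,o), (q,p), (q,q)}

G2

The schema corresponds to a generalized confluence (Geach) condition: forall x forall y forall z ((xRy & xRz) -> exists w (y R^2 w & z = w)).
G1: fails — sRu, sRu but no w with uR²w and u=w.
G2: ✓.
G3: fails — 0R2, 0R2 but no w with 2R²w and 2=w.
G4: fails — pRm, pRp but no w with mR²w and p=w.
Valid on: G2.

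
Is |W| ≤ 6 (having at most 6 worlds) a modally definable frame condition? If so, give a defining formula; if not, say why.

No

Any modally definable frame class is closed under disjoint unions.
Any modal formula valid on each of 7 disjoint one-world frames is valid on their disjoint union (validity is preserved under disjoint unions). Each one-world frame has |W|=1≤6, but the union has |W|=7.
Hence having at most 6 worlds is not modally definable.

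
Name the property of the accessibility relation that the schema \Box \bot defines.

Emptiness of R

This schema is the Ver axiom.
It corresponds to emptiness of R: \forall x \forall y \neg Rxy.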